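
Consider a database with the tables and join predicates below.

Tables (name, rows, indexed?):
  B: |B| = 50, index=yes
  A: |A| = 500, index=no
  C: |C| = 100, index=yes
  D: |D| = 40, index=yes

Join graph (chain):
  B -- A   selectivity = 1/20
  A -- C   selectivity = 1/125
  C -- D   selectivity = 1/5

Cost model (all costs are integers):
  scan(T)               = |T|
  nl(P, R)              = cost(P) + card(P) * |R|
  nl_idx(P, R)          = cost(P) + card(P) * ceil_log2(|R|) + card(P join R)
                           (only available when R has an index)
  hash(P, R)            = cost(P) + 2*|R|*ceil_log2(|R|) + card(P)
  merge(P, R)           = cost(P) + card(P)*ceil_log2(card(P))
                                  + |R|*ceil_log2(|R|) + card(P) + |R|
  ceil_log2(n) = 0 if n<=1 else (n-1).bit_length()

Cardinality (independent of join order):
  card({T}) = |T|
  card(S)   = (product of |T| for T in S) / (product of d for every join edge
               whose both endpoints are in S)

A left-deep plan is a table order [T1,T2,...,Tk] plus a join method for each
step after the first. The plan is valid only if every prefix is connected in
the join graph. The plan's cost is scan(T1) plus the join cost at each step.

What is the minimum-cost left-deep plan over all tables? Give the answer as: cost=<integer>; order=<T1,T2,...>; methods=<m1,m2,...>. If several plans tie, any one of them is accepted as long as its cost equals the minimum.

cost=4880; order=A,C,B,D; methods=hash,hash,hash

Selinger DP (subsets sized 1..n):
  {B}: scan cost=50, card=50
  {A}: scan cost=500, card=500
  {C}: scan cost=100, card=100
  {D}: scan cost=40, card=40
  {AB}: card=1250; try (B,hash)→1600, (B,nl_idx)→4750, (A,merge)→5400, (B,merge)→5850, (A,hash)→9100, (A,nl)→25050 …(+1); best=1600 via (B,hash)
  {AC}: card=400; try (C,hash)→2400, (C,nl_idx)→4400, (A,merge)→5900, (C,merge)→6300, (A,hash)→9200, (A,nl)→50100 …(+1); best=2400 via (C,hash)
  {CD}: card=800; try (D,hash)→680, (C,merge)→1120, (C,nl_idx)→1120, (D,merge)→1180, (C,hash)→1480, (D,nl_idx)→1500 …(+2); best=680 via (D,hash)
  {ABC}: card=1000; try (B,hash)→3400, (C,hash)→4250, (B,nl_idx)→5800, (B,merge)→6750, (C,nl_idx)→11350, (C,merge)→17400 …(+2); best=3400 via (B,hash)
  {ACD}: card=3200; try (D,hash)→3280, (D,merge)→6680, (D,nl_idx)→8000, (A,hash)→10480, (A,merge)→14480, (D,nl)→18400 …(+1); best=3280 via (D,hash)
  {ABCD}: card=8000; try (D,hash)→4880, (B,hash)→7080, (D,merge)→14680, (D,nl_idx)→17400, (B,nl_idx)→30480, (D,nl)→43400 …(+2); best=4880 via (D,hash)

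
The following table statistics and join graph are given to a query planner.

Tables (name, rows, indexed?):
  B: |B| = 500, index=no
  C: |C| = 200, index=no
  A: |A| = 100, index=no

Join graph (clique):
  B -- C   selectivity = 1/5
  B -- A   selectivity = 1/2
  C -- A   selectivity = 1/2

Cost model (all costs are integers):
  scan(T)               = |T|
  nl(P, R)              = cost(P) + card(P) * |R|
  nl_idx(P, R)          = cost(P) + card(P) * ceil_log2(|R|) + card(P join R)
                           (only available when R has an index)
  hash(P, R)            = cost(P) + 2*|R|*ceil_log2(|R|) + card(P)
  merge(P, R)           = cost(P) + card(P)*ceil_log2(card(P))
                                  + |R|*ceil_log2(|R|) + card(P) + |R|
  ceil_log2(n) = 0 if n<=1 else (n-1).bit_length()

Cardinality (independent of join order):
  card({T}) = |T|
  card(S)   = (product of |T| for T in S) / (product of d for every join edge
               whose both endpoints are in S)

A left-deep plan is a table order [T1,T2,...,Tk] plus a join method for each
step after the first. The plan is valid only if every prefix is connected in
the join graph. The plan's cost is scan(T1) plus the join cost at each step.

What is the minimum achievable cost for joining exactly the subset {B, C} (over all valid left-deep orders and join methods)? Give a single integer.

4200

Selinger DP over subsets of {B,C}:
  {B}: scan cost=500, card=500
  {C}: scan cost=200, card=200
  {BC}: card=20000; try (C,hash)→4200, (B,merge)→7000, (C,merge)→7300, (B,hash)→9400, (B,nl)→100200, (C,nl)→100500; best=4200 via (C,hash)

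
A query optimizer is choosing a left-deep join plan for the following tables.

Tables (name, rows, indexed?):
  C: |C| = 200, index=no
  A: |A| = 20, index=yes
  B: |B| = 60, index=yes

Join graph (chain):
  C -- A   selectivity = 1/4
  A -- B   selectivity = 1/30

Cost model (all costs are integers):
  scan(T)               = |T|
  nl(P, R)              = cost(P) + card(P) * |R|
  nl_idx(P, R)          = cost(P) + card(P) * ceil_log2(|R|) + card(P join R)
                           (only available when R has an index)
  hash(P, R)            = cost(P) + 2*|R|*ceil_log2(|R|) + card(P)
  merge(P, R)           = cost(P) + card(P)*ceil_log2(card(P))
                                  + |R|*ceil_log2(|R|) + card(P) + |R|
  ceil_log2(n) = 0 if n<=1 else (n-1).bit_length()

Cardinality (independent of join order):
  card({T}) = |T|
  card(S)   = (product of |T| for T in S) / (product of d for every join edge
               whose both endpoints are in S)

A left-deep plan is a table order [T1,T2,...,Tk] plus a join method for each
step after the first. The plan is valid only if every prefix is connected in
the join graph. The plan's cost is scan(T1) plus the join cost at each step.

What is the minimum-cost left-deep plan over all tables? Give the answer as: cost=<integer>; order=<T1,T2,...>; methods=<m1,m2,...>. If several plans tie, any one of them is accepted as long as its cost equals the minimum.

cost=2260; order=A,B,C; methods=nl_idx,merge

Selinger DP (subsets sized 1..n):
  {C}: scan cost=200, card=200
  {A}: scan cost=20, card=20
  {B}: scan cost=60, card=60
  {AC}: card=1000; try (A,hash)→600, (C,merge)→1940, (A,merge)→2120, (A,nl_idx)→2200, (C,hash)→3240, (C,nl)→4020 …(+1); best=600 via (A,hash)
  {AB}: card=40; try (B,nl_idx)→180, (A,hash)→320, (A,nl_idx)→400, (B,merge)→560, (A,merge)→600, (B,hash)→760 …(+2); best=180 via (B,nl_idx)
  {ABC}: card=2000; try (C,merge)→2260, (B,hash)→2320, (C,hash)→3420, (C,nl)→8180, (B,nl_idx)→8600, (B,merge)→12020 …(+1); best=2260 via (C,merge)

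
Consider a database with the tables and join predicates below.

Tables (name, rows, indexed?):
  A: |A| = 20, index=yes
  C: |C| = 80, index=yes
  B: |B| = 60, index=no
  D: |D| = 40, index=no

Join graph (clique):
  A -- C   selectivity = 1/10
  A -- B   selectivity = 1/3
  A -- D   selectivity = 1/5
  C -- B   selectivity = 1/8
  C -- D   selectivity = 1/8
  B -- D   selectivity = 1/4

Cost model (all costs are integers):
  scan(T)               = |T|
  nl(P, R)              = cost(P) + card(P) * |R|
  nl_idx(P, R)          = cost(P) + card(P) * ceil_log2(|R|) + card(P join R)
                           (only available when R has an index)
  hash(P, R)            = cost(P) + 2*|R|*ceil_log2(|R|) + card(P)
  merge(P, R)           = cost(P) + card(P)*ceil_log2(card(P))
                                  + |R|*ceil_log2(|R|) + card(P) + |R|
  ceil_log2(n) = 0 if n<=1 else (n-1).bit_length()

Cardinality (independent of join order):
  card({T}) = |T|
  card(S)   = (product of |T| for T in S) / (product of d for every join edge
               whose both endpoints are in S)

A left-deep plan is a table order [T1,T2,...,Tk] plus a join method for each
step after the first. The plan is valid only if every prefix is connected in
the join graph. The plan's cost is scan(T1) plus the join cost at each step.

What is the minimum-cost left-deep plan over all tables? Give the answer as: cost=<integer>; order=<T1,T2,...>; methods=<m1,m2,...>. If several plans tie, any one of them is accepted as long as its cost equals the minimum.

cost=1840; order=A,C,D,B; methods=nl_idx,hash,hash

Selinger DP (subsets sized 1..n):
  {A}: scan cost=20, card=20
  {C}: scan cost=80, card=80
  {B}: scan cost=60, card=60
  {D}: scan cost=40, card=40
  {AC}: card=160; try (C,nl_idx)→320, (A,hash)→360, (A,nl_idx)→640, (C,merge)→780, (A,merge)→840, (C,hash)→1160 …(+2); best=320 via (C,nl_idx)
  {AB}: card=400; try (A,hash)→320, (B,merge)→560, (A,merge)→600, (B,hash)→760, (A,nl_idx)→760, (B,nl)→1220 …(+1); best=320 via (A,hash)
  {AD}: card=160; try (A,hash)→280, (A,nl_idx)→400, (D,merge)→420, (A,merge)→440, (D,hash)→520, (D,nl)→820 …(+1); best=280 via (A,hash)
  {BC}: card=600; try (B,hash)→880, (C,nl_idx)→1080, (C,merge)→1120, (B,merge)→1140, (C,hash)→1240, (C,nl)→4860 …(+1); best=880 via (B,hash)
  {CD}: card=400; try (D,hash)→640, (C,nl_idx)→720, (C,merge)→960, (D,merge)→1000, (C,hash)→1200, (C,nl)→3240 …(+1); best=640 via (D,hash)
  {BD}: card=600; try (D,hash)→600, (B,merge)→740, (D,merge)→760, (B,hash)→800, (B,nl)→2440, (D,nl)→2460; best=600 via (D,hash)
  {ABC}: card=400; try (B,hash)→1200, (A,hash)→1680, (C,hash)→1840, (B,merge)→2180, (C,nl_idx)→3520, (A,nl_idx)→4280 …(+5); best=1200 via (B,hash)
  {ACD}: card=160; try (D,hash)→960, (A,hash)→1240, (C,hash)→1560, (C,nl_idx)→1560, (D,merge)→2040, (C,merge)→2360 …(+5); best=960 via (D,hash)
  {ABD}: card=800; try (B,hash)→1160, (D,hash)→1200, (A,hash)→1400, (B,merge)→2140, (A,nl_idx)→4400, (D,merge)→4600 …(+4); best=1160 via (B,hash)
  {BCD}: card=750; try (B,hash)→1760, (D,hash)→1960, (C,hash)→2320, (B,merge)→5060, (C,nl_idx)→5550, (D,merge)→7760 …(+4); best=1760 via (B,hash)
  {ABCD}: card=100; try (B,hash)→1840, (D,hash)→2080, (A,hash)→2710, (B,merge)→2820, (C,hash)→3080, (D,merge)→5480 …(+8); best=1840 via (B,hash)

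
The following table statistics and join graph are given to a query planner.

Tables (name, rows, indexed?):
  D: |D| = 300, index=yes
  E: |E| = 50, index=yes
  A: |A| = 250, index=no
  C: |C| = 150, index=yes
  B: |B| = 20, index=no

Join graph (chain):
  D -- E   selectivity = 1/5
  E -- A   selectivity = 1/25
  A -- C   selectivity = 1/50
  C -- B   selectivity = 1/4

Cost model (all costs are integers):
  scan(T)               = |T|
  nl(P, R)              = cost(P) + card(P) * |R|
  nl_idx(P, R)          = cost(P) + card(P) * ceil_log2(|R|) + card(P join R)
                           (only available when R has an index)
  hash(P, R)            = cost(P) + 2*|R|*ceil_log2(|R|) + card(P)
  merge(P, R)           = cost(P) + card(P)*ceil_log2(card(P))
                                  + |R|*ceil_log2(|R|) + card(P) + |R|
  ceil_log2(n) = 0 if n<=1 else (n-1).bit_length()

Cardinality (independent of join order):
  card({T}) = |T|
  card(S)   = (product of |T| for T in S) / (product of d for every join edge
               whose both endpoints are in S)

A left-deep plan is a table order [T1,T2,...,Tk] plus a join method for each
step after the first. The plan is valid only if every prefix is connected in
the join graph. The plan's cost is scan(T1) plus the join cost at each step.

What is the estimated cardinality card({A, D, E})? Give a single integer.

Tables in S: A(250), D(300), E(50)
Edges inside S: D-E(d=5), E-A(d=25)
numerator = 250 * 300 * 50 = 3750000
denominator = 5 * 25 = 125
card(S) = 3750000 / 125 = 30000

30000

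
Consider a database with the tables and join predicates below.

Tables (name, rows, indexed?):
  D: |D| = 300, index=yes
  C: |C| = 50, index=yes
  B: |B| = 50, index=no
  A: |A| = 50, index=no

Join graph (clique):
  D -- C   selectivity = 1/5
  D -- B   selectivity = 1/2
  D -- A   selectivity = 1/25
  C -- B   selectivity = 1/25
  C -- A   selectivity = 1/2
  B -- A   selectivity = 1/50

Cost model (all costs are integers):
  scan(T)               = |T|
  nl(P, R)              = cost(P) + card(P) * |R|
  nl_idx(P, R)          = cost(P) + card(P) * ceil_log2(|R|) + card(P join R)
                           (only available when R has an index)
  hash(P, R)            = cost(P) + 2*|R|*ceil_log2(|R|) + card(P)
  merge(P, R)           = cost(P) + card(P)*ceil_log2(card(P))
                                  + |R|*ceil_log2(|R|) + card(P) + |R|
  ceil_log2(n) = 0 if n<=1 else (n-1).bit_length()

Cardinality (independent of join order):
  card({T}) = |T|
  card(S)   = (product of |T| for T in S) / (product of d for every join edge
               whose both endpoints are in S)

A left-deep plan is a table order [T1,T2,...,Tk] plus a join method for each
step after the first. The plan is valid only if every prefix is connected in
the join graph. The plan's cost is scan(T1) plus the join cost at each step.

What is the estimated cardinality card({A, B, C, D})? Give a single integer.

Tables in S: A(50), B(50), C(50), D(300)
Edges inside S: D-C(d=5), D-B(d=2), D-A(d=25), C-B(d=25), C-A(d=2), B-A(d=50)
numerator = 50 * 50 * 50 * 300 = 37500000
denominator = 5 * 2 * 25 * 25 * 2 * 50 = 625000
card(S) = 37500000 / 625000 = 60

60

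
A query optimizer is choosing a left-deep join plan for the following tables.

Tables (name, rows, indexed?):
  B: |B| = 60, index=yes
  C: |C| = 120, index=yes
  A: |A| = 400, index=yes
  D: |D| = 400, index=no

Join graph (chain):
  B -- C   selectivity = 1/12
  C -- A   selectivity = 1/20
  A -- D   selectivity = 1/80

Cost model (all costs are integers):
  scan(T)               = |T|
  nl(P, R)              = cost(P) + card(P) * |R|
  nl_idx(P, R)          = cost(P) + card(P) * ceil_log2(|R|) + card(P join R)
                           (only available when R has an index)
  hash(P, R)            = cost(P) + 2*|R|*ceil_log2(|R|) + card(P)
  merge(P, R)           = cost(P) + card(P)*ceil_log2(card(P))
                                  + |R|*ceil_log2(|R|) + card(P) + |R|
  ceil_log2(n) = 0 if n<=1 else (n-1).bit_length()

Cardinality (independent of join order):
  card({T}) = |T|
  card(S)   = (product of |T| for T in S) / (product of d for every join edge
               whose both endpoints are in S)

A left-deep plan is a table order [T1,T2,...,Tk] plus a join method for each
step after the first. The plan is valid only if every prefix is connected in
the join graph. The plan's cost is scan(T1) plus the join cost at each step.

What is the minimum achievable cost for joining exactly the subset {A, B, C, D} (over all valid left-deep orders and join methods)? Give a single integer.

Selinger DP over subsets of {A,B,C,D}:
  {B}: scan cost=60, card=60
  {C}: scan cost=120, card=120
  {A}: scan cost=400, card=400
  {D}: scan cost=400, card=400
  {BC}: card=600; try (B,hash)→960, (C,nl_idx)→1080, (C,merge)→1440, (B,nl_idx)→1440, (B,merge)→1500, (C,hash)→1800 …(+2); best=960 via (B,hash)
  {AC}: card=2400; try (C,hash)→2480, (A,nl_idx)→3600, (A,merge)→5080, (C,merge)→5360, (C,nl_idx)→5600, (A,hash)→7440 …(+2); best=2480 via (C,hash)
  {AD}: card=2000; try (A,nl_idx)→6000, (D,hash)→8000, (A,hash)→8000, (D,merge)→8400, (A,merge)→8400, (D,nl)→160400 …(+1); best=6000 via (A,nl_idx)
  {ABC}: card=12000; try (B,hash)→5600, (A,hash)→8760, (A,merge)→11560, (A,nl_idx)→18360, (B,nl_idx)→28880, (B,merge)→34100 …(+2); best=5600 via (B,hash)
  {ACD}: card=12000; try (C,hash)→9680, (D,hash)→12080, (C,merge)→30960, (C,nl_idx)→32000, (D,merge)→37680, (C,nl)→246000 …(+1); best=9680 via (C,hash)
  {ABCD}: card=60000; try (B,hash)→22400, (D,hash)→24800, (B,nl_idx)→141680, (D,merge)→189600, (B,merge)→190100, (B,nl)→729680 …(+1); best=22400 via (B,hash)

22400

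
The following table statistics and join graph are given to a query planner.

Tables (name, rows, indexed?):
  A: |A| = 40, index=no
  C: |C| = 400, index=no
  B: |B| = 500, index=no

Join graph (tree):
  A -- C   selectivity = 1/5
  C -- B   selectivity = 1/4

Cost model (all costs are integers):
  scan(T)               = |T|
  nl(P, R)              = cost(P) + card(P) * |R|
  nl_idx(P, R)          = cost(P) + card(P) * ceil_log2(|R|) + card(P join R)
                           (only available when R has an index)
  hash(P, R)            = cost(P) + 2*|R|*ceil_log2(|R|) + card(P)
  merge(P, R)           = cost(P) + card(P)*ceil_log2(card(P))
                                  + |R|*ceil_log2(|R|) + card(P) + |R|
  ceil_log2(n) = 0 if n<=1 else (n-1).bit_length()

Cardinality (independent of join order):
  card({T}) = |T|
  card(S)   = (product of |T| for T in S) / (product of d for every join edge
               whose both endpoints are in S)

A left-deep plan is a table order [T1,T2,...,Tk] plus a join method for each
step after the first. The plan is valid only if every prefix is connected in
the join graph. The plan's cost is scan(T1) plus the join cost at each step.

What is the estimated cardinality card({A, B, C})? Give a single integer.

Tables in S: A(40), B(500), C(400)
Edges inside S: A-C(d=5), C-B(d=4)
numerator = 40 * 500 * 400 = 8000000
denominator = 5 * 4 = 20
card(S) = 8000000 / 20 = 400000

400000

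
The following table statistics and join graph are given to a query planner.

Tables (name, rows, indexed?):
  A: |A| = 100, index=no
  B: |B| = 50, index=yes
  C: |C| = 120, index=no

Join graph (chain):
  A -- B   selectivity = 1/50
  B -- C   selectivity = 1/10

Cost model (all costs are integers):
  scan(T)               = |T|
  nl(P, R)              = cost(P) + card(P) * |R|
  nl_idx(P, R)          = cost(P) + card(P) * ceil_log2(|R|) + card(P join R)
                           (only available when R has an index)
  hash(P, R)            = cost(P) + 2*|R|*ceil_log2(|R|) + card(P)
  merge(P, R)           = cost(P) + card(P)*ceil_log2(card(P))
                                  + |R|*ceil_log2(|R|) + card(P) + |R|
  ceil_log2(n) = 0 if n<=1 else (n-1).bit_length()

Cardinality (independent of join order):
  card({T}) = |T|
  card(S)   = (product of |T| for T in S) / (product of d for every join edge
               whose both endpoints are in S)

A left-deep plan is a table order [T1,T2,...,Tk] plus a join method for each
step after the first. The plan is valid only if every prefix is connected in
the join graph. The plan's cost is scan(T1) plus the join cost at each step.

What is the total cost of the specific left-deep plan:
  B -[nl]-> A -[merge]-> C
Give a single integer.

6810

step 1: scan B: cost=50, card=50
step 2: join A via nl
    card(P join A) = 50*100/(50) = 100
    cost = 50 + 50*100 = 5050
step 3: join C via merge
    card(P join C) = 100*120/(10) = 1200
    cost = 5050 + 100*7 + 120*7 + 100 + 120 = 6810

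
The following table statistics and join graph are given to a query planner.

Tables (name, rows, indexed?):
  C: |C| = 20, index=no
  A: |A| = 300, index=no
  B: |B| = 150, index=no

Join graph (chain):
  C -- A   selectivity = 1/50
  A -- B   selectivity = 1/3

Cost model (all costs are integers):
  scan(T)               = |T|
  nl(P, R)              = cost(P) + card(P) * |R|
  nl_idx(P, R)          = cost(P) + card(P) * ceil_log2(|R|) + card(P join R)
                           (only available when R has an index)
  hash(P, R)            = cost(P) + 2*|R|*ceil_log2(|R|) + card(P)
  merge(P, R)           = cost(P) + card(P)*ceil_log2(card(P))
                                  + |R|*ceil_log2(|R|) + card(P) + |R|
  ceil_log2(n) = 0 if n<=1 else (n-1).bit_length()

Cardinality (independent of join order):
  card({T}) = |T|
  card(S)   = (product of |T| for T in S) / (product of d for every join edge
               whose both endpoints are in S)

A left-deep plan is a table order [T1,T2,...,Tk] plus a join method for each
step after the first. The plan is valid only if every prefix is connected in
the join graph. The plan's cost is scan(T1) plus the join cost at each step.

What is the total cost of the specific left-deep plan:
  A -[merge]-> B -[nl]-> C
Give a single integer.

step 1: scan A: cost=300, card=300
step 2: join B via merge
    card(P join B) = 300*150/(3) = 15000
    cost = 300 + 300*9 + 150*8 + 300 + 150 = 4650
step 3: join C via nl
    card(P join C) = 15000*20/(50) = 6000
    cost = 4650 + 15000*20 = 304650

304650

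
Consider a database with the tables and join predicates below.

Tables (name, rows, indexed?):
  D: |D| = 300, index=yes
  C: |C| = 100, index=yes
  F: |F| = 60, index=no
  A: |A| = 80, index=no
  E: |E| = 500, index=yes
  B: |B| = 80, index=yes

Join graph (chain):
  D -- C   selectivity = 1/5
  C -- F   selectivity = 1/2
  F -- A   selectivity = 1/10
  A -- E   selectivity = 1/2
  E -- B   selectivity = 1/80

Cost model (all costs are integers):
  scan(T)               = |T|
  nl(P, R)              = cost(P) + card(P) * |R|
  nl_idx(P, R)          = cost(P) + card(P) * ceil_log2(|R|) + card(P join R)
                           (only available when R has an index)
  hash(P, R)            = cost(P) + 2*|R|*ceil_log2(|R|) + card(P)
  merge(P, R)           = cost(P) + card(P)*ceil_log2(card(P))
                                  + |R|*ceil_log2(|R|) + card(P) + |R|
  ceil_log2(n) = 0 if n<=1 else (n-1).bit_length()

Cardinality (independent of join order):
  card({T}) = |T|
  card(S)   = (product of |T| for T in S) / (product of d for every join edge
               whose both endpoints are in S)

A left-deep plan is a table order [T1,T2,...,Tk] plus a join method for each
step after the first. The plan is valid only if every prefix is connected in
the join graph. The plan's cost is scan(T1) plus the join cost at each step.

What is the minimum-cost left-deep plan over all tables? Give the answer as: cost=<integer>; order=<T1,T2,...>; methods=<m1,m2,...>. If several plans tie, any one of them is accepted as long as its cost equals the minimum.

cost=6150440; order=B,E,A,F,C,D; methods=nl_idx,hash,hash,hash,hash

Selinger DP (subsets sized 1..n):
  {D}: scan cost=300, card=300
  {C}: scan cost=100, card=100
  {F}: scan cost=60, card=60
  {A}: scan cost=80, card=80
  {E}: scan cost=500, card=500
  {B}: scan cost=80, card=80
  {CD}: card=6000; try (C,hash)→2000, (D,merge)→3900, (C,merge)→4100, (D,hash)→5600, (D,nl_idx)→7000, (C,nl_idx)→8400 …(+2); best=2000 via (C,hash)
  {CF}: card=3000; try (F,hash)→920, (C,merge)→1280, (F,merge)→1320, (C,hash)→1520, (C,nl_idx)→3480, (C,nl)→6060 …(+1); best=920 via (F,hash)
  {AF}: card=480; try (F,hash)→880, (A,merge)→1120, (F,merge)→1140, (A,hash)→1240, (A,nl)→4860, (F,nl)→4880; best=880 via (F,hash)
  {AE}: card=20000; try (A,hash)→2120, (E,merge)→5720, (A,merge)→6140, (E,hash)→9160, (E,nl_idx)→20800, (E,nl)→40080 …(+1); best=2120 via (A,hash)
  {BE}: card=500; try (E,nl_idx)→1300, (B,hash)→2120, (B,nl_idx)→4500, (E,merge)→5720, (B,merge)→6140, (E,hash)→9160 …(+2); best=1300 via (E,nl_idx)
  {CDF}: card=180000; try (F,hash)→8720, (D,hash)→9320, (D,merge)→42920, (F,merge)→86420, (D,nl_idx)→207920, (F,nl)→362000 …(+1); best=8720 via (F,hash)
  {ACF}: card=24000; try (C,hash)→2760, (A,hash)→5040, (C,merge)→6480, (C,nl_idx)→28240, (A,merge)→40560, (C,nl)→48880 …(+1); best=2760 via (C,hash)
  {AEF}: card=120000; try (E,hash)→10360, (E,merge)→10680, (F,hash)→22840, (E,nl_idx)→125200, (E,nl)→240880, (F,merge)→322540 …(+1); best=10360 via (E,hash)
  {ABE}: card=20000; try (A,hash)→2920, (A,merge)→6940, (B,hash)→23240, (A,nl)→41300, (B,nl_idx)→162120, (B,merge)→322760 …(+1); best=2920 via (A,hash)
  {ACDF}: card=1440000; try (D,hash)→32160, (A,hash)→189840, (D,merge)→389760, (D,nl_idx)→1658760, (A,merge)→3429360, (D,nl)→7202760 …(+1); best=32160 via (D,hash)
  {ACEF}: card=6000000; try (E,hash)→35760, (C,hash)→131760, (E,merge)→391760, (C,merge)→2171160, (E,nl_idx)→6218760, (C,nl_idx)→6850360 …(+2); best=35760 via (E,hash)
  {ABEF}: card=120000; try (F,hash)→23640, (B,hash)→131480, (F,merge)→323340, (B,nl_idx)→970360, (F,nl)→1202920, (B,merge)→2171000 …(+1); best=23640 via (F,hash)
  {ACDEF}: card=360000000; try (E,hash)→1481160, (D,hash)→6041160, (E,merge)→31717160, (D,merge)→144038760, (E,nl_idx)→372992160, (D,nl_idx)→414035760 …(+2); best=1481160 via (E,hash)
  {ABCEF}: card=6000000; try (C,hash)→145040, (C,merge)→2184440, (B,hash)→6036880, (C,nl_idx)→6863640, (C,nl)→12023640, (B,nl_idx)→48035760 …(+2); best=145040 via (C,hash)
  {ABCDEF}: card=360000000; try (D,hash)→6150440, (D,merge)→144148040, (B,hash)→361482280, (D,nl_idx)→414145040, (D,nl)→1800145040, (B,nl_idx)→2881481160 …(+2); best=6150440 via (D,hash)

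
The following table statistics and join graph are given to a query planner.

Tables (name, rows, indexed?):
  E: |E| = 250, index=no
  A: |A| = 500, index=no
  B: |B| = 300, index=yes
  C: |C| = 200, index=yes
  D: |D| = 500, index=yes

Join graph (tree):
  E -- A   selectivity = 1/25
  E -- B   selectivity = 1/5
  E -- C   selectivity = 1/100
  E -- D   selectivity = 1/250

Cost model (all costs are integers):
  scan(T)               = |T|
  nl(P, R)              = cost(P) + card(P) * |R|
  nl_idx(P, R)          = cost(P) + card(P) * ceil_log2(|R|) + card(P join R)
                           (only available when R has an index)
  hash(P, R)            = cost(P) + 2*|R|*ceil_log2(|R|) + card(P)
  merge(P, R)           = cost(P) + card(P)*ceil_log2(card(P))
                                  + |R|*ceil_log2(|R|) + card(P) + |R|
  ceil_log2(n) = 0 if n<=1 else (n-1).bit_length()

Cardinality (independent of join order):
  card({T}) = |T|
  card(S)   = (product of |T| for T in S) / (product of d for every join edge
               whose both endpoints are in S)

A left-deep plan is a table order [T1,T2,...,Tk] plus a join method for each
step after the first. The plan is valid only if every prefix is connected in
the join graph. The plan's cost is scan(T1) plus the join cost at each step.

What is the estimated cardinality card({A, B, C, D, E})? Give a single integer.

Tables in S: A(500), B(300), C(200), D(500), E(250)
Edges inside S: E-A(d=25), E-B(d=5), E-C(d=100), E-D(d=250)
numerator = 500 * 300 * 200 * 500 * 250 = 3750000000000
denominator = 25 * 5 * 100 * 250 = 3125000
card(S) = 3750000000000 / 3125000 = 1200000

1200000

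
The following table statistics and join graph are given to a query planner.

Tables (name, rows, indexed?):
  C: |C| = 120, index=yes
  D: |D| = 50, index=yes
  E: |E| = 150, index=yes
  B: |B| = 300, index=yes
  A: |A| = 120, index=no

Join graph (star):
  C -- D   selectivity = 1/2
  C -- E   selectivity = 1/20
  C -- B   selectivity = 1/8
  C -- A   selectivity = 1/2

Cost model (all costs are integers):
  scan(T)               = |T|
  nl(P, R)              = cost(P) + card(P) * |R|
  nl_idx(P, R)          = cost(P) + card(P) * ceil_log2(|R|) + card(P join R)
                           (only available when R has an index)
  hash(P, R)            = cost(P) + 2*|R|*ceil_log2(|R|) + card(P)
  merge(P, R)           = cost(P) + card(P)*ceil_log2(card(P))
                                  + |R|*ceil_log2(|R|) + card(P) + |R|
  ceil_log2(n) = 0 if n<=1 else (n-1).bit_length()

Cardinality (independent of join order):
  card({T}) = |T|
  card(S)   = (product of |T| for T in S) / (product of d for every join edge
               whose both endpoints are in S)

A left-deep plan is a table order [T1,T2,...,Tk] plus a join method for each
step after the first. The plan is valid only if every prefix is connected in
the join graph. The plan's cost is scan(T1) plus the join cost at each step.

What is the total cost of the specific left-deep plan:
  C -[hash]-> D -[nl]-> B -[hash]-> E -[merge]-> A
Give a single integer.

step 1: scan C: cost=120, card=120
step 2: join D via hash
    card(P join D) = 120*50/(2) = 3000
    cost = 120 + 2*50*6 + 120 = 840
step 3: join B via nl
    card(P join B) = 3000*300/(8) = 112500
    cost = 840 + 3000*300 = 900840
step 4: join E via hash
    card(P join E) = 112500*150/(20) = 843750
    cost = 900840 + 2*150*8 + 112500 = 1015740
step 5: join A via merge
    card(P join A) = 843750*120/(2) = 50625000
    cost = 1015740 + 843750*20 + 120*7 + 843750 + 120 = 18735450

18735450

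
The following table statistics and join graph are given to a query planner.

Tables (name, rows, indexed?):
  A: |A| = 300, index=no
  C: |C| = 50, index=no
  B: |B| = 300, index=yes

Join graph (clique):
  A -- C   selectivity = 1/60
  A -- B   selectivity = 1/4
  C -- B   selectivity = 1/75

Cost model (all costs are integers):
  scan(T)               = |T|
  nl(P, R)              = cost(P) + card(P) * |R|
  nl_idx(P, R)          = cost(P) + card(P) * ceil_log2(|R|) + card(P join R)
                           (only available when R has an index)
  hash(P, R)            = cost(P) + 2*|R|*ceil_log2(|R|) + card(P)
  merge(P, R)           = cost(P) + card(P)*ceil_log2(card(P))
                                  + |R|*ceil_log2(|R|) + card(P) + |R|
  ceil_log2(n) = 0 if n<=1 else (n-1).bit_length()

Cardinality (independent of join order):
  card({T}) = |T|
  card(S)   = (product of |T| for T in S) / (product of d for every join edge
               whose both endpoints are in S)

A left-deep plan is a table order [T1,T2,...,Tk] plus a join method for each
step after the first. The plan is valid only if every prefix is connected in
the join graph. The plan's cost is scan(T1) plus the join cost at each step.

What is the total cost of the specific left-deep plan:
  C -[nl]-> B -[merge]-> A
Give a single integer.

step 1: scan C: cost=50, card=50
step 2: join B via nl
    card(P join B) = 50*300/(75) = 200
    cost = 50 + 50*300 = 15050
step 3: join A via merge
    card(P join A) = 200*300/(60*4) = 250
    cost = 15050 + 200*8 + 300*9 + 200 + 300 = 19850

19850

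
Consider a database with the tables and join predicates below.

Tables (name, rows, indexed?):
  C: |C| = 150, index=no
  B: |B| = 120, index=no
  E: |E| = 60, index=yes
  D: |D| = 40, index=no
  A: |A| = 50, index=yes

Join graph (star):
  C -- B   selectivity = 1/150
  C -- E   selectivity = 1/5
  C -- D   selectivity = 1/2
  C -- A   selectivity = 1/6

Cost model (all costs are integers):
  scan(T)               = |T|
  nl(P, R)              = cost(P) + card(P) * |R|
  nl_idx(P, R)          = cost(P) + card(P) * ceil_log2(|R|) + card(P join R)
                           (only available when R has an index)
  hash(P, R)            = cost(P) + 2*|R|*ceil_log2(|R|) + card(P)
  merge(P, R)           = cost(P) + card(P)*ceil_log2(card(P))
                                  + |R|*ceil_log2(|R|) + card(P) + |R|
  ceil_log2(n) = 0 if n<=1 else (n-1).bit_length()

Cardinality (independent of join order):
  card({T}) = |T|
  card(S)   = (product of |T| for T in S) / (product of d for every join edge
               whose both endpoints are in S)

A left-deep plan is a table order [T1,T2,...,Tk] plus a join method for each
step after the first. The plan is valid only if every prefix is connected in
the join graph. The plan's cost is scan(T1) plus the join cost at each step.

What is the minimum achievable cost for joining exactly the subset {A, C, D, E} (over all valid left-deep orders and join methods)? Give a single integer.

18350

Selinger DP over subsets of {A,C,D,E}:
  {C}: scan cost=150, card=150
  {E}: scan cost=60, card=60
  {D}: scan cost=40, card=40
  {A}: scan cost=50, card=50
  {CE}: card=1800; try (E,hash)→1020, (C,merge)→1830, (E,merge)→1920, (C,hash)→2520, (E,nl_idx)→2850, (C,nl)→9060 …(+1); best=1020 via (E,hash)
  {CD}: card=3000; try (D,hash)→780, (C,merge)→1670, (D,merge)→1780, (C,hash)→2480, (C,nl)→6040, (D,nl)→6150; best=780 via (D,hash)
  {AC}: card=1250; try (A,hash)→900, (C,merge)→1750, (A,merge)→1850, (A,nl_idx)→2300, (C,hash)→2500, (C,nl)→7550 …(+1); best=900 via (A,hash)
  {CDE}: card=36000; try (D,hash)→3300, (E,hash)→4500, (D,merge)→22900, (E,merge)→40200, (E,nl_idx)→54780, (D,nl)→73020 …(+1); best=3300 via (D,hash)
  {ACE}: card=15000; try (E,hash)→2870, (A,hash)→3420, (E,merge)→16320, (A,merge)→22970, (E,nl_idx)→23400, (A,nl_idx)→26820 …(+2); best=2870 via (E,hash)
  {ACD}: card=25000; try (D,hash)→2630, (A,hash)→4380, (D,merge)→16180, (A,merge)→40130, (A,nl_idx)→43780, (D,nl)→50900 …(+1); best=2630 via (D,hash)
  {ACDE}: card=300000; try (D,hash)→18350, (E,hash)→28350, (A,hash)→39900, (D,merge)→228150, (E,merge)→403050, (E,nl_idx)→452630 …(+5); best=18350 via (D,hash)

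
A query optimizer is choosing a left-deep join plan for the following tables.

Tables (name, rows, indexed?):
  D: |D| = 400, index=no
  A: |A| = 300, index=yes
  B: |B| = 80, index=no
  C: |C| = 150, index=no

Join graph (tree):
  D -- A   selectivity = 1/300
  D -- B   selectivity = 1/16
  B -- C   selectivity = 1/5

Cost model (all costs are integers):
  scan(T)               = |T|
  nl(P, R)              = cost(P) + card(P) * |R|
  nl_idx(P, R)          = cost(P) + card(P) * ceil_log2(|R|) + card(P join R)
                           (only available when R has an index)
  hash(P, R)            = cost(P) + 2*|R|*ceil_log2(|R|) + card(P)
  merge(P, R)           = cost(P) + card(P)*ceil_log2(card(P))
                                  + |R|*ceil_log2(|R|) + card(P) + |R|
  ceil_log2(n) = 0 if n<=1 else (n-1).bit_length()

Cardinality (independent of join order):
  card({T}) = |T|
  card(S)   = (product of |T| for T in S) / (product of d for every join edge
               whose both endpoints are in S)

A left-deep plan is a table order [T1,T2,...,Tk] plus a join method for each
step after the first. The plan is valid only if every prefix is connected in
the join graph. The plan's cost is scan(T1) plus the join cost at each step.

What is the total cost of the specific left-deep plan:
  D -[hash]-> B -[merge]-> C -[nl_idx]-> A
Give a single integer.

step 1: scan D: cost=400, card=400
step 2: join B via hash
    card(P join B) = 400*80/(16) = 2000
    cost = 400 + 2*80*7 + 400 = 1920
step 3: join C via merge
    card(P join C) = 2000*150/(5) = 60000
    cost = 1920 + 2000*11 + 150*8 + 2000 + 150 = 27270
step 4: join A via nl_idx
    card(P join A) = 60000*300/(300) = 60000
    cost = 27270 + 60000*9 + 60000 = 627270

627270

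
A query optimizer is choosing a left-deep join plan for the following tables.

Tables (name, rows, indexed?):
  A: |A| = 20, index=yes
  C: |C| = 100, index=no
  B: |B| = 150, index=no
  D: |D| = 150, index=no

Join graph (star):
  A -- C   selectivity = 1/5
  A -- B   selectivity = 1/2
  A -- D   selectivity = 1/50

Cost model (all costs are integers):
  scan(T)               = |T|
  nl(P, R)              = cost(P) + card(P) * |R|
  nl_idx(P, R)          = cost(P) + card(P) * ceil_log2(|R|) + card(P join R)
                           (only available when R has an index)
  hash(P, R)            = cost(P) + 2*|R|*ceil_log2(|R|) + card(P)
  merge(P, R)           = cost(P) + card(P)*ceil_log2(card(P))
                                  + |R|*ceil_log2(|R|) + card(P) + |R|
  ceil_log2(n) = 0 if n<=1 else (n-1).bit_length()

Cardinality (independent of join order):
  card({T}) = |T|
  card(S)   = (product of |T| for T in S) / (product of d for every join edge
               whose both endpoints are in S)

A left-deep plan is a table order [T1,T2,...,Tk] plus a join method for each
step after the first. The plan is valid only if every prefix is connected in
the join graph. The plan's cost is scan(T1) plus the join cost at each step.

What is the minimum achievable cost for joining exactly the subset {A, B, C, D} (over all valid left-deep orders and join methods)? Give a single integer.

Selinger DP over subsets of {A,B,C,D}:
  {A}: scan cost=20, card=20
  {C}: scan cost=100, card=100
  {B}: scan cost=150, card=150
  {D}: scan cost=150, card=150
  {AC}: card=400; try (A,hash)→400, (C,merge)→940, (A,nl_idx)→1000, (A,merge)→1020, (C,hash)→1440, (C,nl)→2020 …(+1); best=400 via (A,hash)
  {AB}: card=1500; try (A,hash)→500, (B,merge)→1490, (A,merge)→1620, (A,nl_idx)→2400, (B,hash)→2440, (B,nl)→3020 …(+1); best=500 via (A,hash)
  {AD}: card=60; try (A,hash)→500, (A,nl_idx)→960, (D,merge)→1490, (A,merge)→1620, (D,hash)→2440, (D,nl)→3020 …(+1); best=500 via (A,hash)
  {ABC}: card=30000; try (B,hash)→3200, (C,hash)→3400, (B,merge)→5750, (C,merge)→19300, (B,nl)→60400, (C,nl)→150500; best=3200 via (B,hash)
  {ACD}: card=1200; try (C,merge)→1720, (C,hash)→1960, (D,hash)→3200, (D,merge)→5750, (C,nl)→6500, (D,nl)→60400; best=1720 via (C,merge)
  {ABD}: card=4500; try (B,merge)→2270, (B,hash)→2960, (D,hash)→4400, (B,nl)→9500, (D,merge)→19850, (D,nl)→225500; best=2270 via (B,merge)
  {ABCD}: card=90000; try (B,hash)→5320, (C,hash)→8170, (B,merge)→17470, (D,hash)→35600, (C,merge)→66070, (B,nl)→181720 …(+3); best=5320 via (B,hash)

5320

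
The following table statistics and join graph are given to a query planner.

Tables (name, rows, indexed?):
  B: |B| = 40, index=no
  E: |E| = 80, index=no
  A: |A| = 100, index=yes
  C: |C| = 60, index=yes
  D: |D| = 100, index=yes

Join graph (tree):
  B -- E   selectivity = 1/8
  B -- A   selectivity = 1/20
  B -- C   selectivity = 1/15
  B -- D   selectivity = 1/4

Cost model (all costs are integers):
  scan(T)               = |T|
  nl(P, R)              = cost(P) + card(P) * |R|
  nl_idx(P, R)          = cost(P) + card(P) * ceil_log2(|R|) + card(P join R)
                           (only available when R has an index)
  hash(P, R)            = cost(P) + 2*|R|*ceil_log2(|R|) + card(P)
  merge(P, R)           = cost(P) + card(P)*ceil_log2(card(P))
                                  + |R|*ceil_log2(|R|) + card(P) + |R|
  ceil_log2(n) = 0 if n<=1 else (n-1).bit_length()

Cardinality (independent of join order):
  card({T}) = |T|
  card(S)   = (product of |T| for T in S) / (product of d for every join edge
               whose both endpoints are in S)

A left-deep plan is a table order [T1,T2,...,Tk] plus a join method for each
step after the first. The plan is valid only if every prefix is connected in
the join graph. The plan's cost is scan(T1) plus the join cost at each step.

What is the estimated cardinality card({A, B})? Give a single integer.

Tables in S: A(100), B(40)
Edges inside S: B-A(d=20)
numerator = 100 * 40 = 4000
denominator = 20 = 20
card(S) = 4000 / 20 = 200

200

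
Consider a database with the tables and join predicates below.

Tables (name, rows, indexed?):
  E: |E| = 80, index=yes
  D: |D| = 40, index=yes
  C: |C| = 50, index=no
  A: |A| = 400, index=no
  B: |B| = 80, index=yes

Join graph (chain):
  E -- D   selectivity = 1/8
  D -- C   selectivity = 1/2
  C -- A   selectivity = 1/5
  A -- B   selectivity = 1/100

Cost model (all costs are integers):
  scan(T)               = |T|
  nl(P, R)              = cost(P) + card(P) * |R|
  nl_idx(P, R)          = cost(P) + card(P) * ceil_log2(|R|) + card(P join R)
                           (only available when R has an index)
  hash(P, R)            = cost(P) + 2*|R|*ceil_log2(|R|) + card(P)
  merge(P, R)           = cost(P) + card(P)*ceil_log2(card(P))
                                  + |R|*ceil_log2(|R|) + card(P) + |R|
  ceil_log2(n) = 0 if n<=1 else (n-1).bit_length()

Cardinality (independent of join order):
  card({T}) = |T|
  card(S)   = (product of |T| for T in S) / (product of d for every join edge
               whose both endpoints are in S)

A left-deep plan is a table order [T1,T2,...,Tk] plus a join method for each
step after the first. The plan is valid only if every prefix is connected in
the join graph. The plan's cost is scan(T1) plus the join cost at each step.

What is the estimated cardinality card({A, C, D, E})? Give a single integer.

800000

Tables in S: A(400), C(50), D(40), E(80)
Edges inside S: E-D(d=8), D-C(d=2), C-A(d=5)
numerator = 400 * 50 * 40 * 80 = 64000000
denominator = 8 * 2 * 5 = 80
card(S) = 64000000 / 80 = 800000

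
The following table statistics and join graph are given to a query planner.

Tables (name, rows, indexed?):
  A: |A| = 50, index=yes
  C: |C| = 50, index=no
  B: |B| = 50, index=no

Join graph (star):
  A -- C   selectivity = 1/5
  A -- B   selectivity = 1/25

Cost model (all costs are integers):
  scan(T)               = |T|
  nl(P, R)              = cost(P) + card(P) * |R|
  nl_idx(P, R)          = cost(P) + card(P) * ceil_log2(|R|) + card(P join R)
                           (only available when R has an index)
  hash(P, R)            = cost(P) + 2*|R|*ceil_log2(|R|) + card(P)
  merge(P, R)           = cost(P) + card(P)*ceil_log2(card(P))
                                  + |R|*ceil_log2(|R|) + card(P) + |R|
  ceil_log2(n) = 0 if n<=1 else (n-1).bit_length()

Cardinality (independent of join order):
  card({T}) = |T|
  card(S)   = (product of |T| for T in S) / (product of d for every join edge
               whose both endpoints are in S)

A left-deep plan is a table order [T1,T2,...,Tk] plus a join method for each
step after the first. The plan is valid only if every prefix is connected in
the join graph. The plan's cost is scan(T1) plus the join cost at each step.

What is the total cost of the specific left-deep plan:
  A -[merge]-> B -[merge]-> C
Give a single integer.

step 1: scan A: cost=50, card=50
step 2: join B via merge
    card(P join B) = 50*50/(25) = 100
    cost = 50 + 50*6 + 50*6 + 50 + 50 = 750
step 3: join C via merge
    card(P join C) = 100*50/(5) = 1000
    cost = 750 + 100*7 + 50*6 + 100 + 50 = 1900

1900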